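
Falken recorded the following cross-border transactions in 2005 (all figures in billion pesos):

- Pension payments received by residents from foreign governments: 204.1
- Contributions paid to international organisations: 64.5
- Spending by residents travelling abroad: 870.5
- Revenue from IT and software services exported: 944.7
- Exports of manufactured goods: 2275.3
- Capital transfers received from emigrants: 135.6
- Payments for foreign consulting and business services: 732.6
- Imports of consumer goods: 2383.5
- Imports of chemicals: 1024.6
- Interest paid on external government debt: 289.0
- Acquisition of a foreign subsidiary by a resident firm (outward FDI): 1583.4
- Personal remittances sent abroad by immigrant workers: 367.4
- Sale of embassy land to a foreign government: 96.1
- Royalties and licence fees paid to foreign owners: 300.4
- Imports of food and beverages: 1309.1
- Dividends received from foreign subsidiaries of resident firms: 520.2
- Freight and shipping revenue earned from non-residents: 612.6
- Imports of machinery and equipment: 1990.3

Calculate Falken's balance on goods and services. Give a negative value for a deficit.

-4778.4

Goods: 2275.3 - 1990.3 - 1024.6 - 1309.1 - 2383.5 = -4432.2
Services: 944.7 + 612.6 - 300.4 - 870.5 - 732.6 = -346.2
Trade balance = -4432.2 + (-346.2) = -4778.4
(Excluded from the trade balance — secondary income: pension payments received by residents from foreign governments 204.1, contributions paid to international organisations 64.5, personal remittances sent abroad by immigrant workers 367.4; capital account: capital transfers received from emigrants 135.6, sale of embassy land to a foreign government 96.1; primary income: interest paid on external government debt 289.0, dividends received from foreign subsidiaries of resident firms 520.2; financial account: acquisition of a foreign subsidiary by a resident firm (outward FDI) 1583.4.)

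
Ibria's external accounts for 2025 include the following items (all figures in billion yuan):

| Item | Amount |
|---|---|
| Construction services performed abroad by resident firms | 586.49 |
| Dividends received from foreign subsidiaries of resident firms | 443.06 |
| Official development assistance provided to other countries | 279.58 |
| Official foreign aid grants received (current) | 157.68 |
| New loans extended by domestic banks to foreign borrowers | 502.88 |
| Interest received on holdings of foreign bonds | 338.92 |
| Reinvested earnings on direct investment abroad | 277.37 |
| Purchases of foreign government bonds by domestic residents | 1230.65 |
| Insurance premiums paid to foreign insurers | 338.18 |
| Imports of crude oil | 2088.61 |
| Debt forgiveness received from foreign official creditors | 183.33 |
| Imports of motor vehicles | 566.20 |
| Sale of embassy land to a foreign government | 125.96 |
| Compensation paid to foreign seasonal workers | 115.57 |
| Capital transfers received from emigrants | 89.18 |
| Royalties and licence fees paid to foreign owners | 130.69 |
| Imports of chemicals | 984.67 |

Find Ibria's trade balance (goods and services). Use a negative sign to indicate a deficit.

Goods: -984.67 - 2088.61 - 566.20 = -3639.48
Services: -130.69 - 338.18 + 586.49 = 117.62
Trade balance = -3639.48 + 117.62 = -3521.86
(Excluded from the trade balance — primary income: dividends received from foreign subsidiaries of resident firms 443.06, interest received on holdings of foreign bonds 338.92, reinvested earnings on direct investment abroad 277.37, compensation paid to foreign seasonal workers 115.57; secondary income: official development assistance provided to other countries 279.58, official foreign aid grants received (current) 157.68; financial account: new loans extended by domestic banks to foreign borrowers 502.88, purchases of foreign government bonds by domestic residents 1230.65; capital account: debt forgiveness received from foreign official creditors 183.33, sale of embassy land to a foreign government 125.96, capital transfers received from emigrants 89.18.)

-3521.86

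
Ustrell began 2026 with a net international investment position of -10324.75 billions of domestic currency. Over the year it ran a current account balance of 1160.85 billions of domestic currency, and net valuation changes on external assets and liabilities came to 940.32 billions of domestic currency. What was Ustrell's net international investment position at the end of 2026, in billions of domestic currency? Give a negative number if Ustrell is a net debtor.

Change in NIIP = current account + net valuation change = 1160.85 + 940.32 = 2101.17
End-of-year NIIP = -10324.75 + 2101.17 = -8223.58

-8223.58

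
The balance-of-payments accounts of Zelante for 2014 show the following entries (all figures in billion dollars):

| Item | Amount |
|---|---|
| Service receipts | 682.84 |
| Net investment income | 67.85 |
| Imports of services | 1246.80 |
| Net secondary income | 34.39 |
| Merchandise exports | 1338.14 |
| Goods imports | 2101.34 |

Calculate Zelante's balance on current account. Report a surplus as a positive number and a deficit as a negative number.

Goods balance = 1338.14 - 2101.34 = -763.20
Services balance = 682.84 - 1246.80 = -563.96
Trade balance (goods + services) = -763.20 + (-563.96) = -1327.16
Net primary income = 67.85
Net secondary income = 34.39
Current account = -1327.16 + 67.85 + 34.39 = -1224.92

-1224.92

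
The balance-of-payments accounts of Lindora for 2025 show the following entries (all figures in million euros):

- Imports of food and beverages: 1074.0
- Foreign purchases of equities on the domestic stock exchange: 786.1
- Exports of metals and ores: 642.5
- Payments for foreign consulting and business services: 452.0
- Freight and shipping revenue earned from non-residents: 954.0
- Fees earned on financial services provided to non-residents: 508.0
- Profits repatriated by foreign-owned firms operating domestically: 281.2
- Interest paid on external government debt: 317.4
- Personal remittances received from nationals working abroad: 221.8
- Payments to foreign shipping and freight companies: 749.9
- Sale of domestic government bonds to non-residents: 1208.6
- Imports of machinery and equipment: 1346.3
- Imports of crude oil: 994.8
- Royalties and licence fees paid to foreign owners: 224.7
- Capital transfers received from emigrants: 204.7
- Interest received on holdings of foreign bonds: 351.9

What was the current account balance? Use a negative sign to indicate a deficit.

Goods: -1074.0 - 994.8 + 642.5 - 1346.3 = -2772.6
Services: 508.0 + 954.0 - 749.9 - 224.7 - 452.0 = 35.4
Primary income: -281.2 - 317.4 + 351.9 = -246.7
Secondary income: 221.8
Current account = (-2772.6) + 35.4 + (-246.7) + 221.8 = -2762.1
(Excluded from the current account — financial account: foreign purchases of equities on the domestic stock exchange 786.1, sale of domestic government bonds to non-residents 1208.6; capital account: capital transfers received from emigrants 204.7.)

-2762.1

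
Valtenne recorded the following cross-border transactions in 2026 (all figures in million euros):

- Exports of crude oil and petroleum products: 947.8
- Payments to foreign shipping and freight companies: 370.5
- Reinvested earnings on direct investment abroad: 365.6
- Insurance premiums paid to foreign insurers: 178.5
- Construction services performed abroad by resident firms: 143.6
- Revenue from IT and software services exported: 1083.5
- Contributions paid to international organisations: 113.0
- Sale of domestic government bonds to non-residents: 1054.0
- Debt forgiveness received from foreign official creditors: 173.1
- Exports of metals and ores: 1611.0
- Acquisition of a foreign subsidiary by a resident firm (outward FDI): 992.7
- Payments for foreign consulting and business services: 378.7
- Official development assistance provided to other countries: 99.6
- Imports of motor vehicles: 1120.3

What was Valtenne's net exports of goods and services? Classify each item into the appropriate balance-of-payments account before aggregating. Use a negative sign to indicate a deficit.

Goods: 1611.0 + 947.8 - 1120.3 = 1438.5
Services: 1083.5 + 143.6 - 178.5 - 370.5 - 378.7 = 299.4
Trade balance = 1438.5 + 299.4 = 1737.9
(Excluded from the trade balance — primary income: reinvested earnings on direct investment abroad 365.6; secondary income: contributions paid to international organisations 113.0, official development assistance provided to other countries 99.6; financial account: sale of domestic government bonds to non-residents 1054.0, acquisition of a foreign subsidiary by a resident firm (outward FDI) 992.7; capital account: debt forgiveness received from foreign official creditors 173.1.)

1737.9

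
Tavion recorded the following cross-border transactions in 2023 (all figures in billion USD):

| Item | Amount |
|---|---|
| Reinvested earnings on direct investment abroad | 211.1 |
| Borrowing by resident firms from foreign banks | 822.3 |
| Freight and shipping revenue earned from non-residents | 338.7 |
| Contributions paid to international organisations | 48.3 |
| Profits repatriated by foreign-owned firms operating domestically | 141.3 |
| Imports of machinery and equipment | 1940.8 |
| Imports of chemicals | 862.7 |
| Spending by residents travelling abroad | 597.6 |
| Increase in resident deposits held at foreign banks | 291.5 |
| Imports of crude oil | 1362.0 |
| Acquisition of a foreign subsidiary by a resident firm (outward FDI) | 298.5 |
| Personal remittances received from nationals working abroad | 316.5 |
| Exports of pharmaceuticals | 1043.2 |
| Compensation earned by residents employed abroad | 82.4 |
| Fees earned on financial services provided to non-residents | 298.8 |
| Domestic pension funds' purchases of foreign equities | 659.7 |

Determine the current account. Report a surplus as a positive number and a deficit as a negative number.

Goods: -1940.8 - 1362.0 - 862.7 + 1043.2 = -3122.3
Services: -597.6 + 338.7 + 298.8 = 39.9
Primary income: 211.1 - 141.3 + 82.4 = 152.2
Secondary income: -48.3 + 316.5 = 268.2
Current account = (-3122.3) + 39.9 + 152.2 + 268.2 = -2662.0
(Excluded from the current account — financial account: borrowing by resident firms from foreign banks 822.3, increase in resident deposits held at foreign banks 291.5, acquisition of a foreign subsidiary by a resident firm (outward FDI) 298.5, domestic pension funds' purchases of foreign equities 659.7.)

-2662.0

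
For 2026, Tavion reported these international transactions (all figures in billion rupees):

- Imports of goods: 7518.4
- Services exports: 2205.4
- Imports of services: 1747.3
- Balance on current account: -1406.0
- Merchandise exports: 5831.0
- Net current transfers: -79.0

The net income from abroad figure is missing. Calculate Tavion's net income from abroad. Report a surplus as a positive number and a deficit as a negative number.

-97.7

Current account = goods balance + services balance + net primary income + net secondary income
Sum of the known components = -1308.3
Net income from abroad = CA - (known components) = -1406.0 - (-1308.3) = -97.7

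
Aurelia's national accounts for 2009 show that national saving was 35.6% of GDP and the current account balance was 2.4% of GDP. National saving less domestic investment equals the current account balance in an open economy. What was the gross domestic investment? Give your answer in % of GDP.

33.2

S - I = CA (net lending to the rest of the world).
I = S - CA = 35.6 - 2.4 = 33.2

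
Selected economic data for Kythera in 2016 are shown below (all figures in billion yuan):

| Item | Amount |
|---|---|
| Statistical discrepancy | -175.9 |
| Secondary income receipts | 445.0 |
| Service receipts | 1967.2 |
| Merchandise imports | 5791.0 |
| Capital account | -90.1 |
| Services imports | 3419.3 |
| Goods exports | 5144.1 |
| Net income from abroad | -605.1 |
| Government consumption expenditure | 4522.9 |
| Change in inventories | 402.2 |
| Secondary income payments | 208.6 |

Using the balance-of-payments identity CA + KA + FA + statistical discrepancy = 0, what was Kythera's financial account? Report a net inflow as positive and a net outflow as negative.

Goods balance = 5144.1 - 5791.0 = -646.9
Services balance = 1967.2 - 3419.3 = -1452.1
Trade balance (goods + services) = -646.9 + (-1452.1) = -2099.0
Net primary income = -605.1
Net secondary income = 445.0 - 208.6 = 236.4
Current account = -2099.0 + (-605.1) + 236.4 = -2467.7
Financial account = -(-2467.7 + (-90.1) + (-175.9)) = 2733.7

2733.7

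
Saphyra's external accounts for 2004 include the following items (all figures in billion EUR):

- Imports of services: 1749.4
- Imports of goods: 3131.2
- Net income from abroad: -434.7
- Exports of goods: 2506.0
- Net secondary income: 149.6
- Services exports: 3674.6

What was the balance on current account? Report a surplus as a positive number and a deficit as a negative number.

Goods balance = 2506.0 - 3131.2 = -625.2
Services balance = 3674.6 - 1749.4 = 1925.2
Trade balance (goods + services) = -625.2 + 1925.2 = 1300.0
Net primary income = -434.7
Net secondary income = 149.6
Current account = 1300.0 + (-434.7) + 149.6 = 1014.9

1014.9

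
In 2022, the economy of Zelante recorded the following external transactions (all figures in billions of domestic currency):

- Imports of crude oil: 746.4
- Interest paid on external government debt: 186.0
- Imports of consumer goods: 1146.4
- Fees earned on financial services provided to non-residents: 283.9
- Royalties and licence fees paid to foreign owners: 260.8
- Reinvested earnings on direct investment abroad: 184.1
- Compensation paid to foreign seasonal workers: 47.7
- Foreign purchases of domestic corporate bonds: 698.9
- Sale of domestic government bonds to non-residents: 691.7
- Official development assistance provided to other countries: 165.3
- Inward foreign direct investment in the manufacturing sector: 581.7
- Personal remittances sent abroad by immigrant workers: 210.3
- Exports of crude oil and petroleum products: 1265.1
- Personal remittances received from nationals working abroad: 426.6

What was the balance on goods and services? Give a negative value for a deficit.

Goods: 1265.1 - 746.4 - 1146.4 = -627.7
Services: -260.8 + 283.9 = 23.1
Trade balance = -627.7 + 23.1 = -604.6
(Excluded from the trade balance — primary income: interest paid on external government debt 186.0, reinvested earnings on direct investment abroad 184.1, compensation paid to foreign seasonal workers 47.7; financial account: foreign purchases of domestic corporate bonds 698.9, sale of domestic government bonds to non-residents 691.7, inward foreign direct investment in the manufacturing sector 581.7; secondary income: official development assistance provided to other countries 165.3, personal remittances sent abroad by immigrant workers 210.3, personal remittances received from nationals working abroad 426.6.)

-604.6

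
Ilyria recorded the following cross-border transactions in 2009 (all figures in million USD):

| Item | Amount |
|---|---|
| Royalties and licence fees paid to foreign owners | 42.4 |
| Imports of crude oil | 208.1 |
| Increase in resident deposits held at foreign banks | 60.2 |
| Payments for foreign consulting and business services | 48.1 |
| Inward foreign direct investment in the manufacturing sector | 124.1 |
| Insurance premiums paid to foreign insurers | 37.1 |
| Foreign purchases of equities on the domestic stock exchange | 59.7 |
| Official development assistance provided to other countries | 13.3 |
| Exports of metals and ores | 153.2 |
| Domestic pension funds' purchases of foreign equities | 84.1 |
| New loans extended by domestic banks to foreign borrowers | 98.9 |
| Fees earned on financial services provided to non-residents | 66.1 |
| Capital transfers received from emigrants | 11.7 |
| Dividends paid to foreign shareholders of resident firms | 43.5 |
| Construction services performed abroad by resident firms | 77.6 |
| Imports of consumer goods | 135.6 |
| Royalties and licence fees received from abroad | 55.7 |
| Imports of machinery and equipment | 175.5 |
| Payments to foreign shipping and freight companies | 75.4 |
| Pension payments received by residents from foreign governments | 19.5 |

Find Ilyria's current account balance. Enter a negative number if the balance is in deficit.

-406.9

Goods: 153.2 - 135.6 - 175.5 - 208.1 = -366.0
Services: -37.1 - 75.4 - 48.1 + 66.1 + 55.7 + 77.6 - 42.4 = -3.6
Primary income: -43.5
Secondary income: 19.5 - 13.3 = 6.2
Current account = (-366.0) + (-3.6) + (-43.5) + 6.2 = -406.9
(Excluded from the current account — financial account: increase in resident deposits held at foreign banks 60.2, inward foreign direct investment in the manufacturing sector 124.1, foreign purchases of equities on the domestic stock exchange 59.7, domestic pension funds' purchases of foreign equities 84.1, new loans extended by domestic banks to foreign borrowers 98.9; capital account: capital transfers received from emigrants 11.7.)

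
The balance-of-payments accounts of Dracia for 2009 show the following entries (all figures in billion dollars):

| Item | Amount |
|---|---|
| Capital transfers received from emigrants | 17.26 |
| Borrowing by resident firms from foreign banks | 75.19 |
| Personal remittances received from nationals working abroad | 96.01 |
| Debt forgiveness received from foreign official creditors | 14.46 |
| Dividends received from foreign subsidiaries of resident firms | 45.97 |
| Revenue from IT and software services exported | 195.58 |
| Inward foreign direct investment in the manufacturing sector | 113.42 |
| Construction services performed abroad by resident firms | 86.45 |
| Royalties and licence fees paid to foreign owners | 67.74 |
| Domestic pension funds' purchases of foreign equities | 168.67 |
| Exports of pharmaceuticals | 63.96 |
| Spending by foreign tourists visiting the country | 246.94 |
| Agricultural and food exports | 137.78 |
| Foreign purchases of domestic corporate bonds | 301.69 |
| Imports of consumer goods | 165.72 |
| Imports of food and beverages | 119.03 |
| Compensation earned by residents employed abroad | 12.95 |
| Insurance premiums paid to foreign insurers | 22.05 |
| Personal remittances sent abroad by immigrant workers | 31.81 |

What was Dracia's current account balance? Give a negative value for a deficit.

Goods: -165.72 + 63.96 - 119.03 + 137.78 = -83.01
Services: -22.05 + 195.58 + 86.45 + 246.94 - 67.74 = 439.18
Primary income: 45.97 + 12.95 = 58.92
Secondary income: -31.81 + 96.01 = 64.20
Current account = (-83.01) + 439.18 + 58.92 + 64.20 = 479.29
(Excluded from the current account — capital account: capital transfers received from emigrants 17.26, debt forgiveness received from foreign official creditors 14.46; financial account: borrowing by resident firms from foreign banks 75.19, inward foreign direct investment in the manufacturing sector 113.42, domestic pension funds' purchases of foreign equities 168.67, foreign purchases of domestic corporate bonds 301.69.)

479.29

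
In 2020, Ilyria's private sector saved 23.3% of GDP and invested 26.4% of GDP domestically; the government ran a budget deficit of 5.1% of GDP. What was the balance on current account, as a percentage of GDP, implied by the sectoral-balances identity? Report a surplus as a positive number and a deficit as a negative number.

By the sectoral-balances identity, CA = (S_private - I) + (T - G).
Private balance = 23.3 - 26.4 = -3.1
Government balance (T - G) = -5.1
CA = -3.1 + (-5.1) = -8.2

-8.2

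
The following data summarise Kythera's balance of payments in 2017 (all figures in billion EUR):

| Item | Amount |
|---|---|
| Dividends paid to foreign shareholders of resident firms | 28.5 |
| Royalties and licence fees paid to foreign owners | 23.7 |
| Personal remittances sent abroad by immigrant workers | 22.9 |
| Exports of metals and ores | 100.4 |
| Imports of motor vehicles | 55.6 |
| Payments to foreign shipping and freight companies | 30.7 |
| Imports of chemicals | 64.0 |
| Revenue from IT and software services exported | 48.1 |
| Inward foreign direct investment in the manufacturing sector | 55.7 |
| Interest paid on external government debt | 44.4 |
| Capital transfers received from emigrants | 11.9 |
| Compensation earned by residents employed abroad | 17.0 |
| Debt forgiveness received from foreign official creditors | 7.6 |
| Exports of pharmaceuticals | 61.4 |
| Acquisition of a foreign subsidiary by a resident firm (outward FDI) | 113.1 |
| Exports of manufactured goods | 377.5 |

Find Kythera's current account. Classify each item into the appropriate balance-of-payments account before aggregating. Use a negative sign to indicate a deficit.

334.6

Goods: 377.5 - 55.6 + 100.4 - 64.0 + 61.4 = 419.7
Services: -30.7 - 23.7 + 48.1 = -6.3
Primary income: -44.4 - 28.5 + 17.0 = -55.9
Secondary income: -22.9
Current account = 419.7 + (-6.3) + (-55.9) + (-22.9) = 334.6
(Excluded from the current account — financial account: inward foreign direct investment in the manufacturing sector 55.7, acquisition of a foreign subsidiary by a resident firm (outward FDI) 113.1; capital account: capital transfers received from emigrants 11.9, debt forgiveness received from foreign official creditors 7.6.)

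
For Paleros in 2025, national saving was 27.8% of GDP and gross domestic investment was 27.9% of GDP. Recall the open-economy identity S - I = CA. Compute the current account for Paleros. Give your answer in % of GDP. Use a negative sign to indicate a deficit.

-0.1

S - I = CA (net lending to the rest of the world).
CA = S - I = 27.8 - 27.9 = -0.1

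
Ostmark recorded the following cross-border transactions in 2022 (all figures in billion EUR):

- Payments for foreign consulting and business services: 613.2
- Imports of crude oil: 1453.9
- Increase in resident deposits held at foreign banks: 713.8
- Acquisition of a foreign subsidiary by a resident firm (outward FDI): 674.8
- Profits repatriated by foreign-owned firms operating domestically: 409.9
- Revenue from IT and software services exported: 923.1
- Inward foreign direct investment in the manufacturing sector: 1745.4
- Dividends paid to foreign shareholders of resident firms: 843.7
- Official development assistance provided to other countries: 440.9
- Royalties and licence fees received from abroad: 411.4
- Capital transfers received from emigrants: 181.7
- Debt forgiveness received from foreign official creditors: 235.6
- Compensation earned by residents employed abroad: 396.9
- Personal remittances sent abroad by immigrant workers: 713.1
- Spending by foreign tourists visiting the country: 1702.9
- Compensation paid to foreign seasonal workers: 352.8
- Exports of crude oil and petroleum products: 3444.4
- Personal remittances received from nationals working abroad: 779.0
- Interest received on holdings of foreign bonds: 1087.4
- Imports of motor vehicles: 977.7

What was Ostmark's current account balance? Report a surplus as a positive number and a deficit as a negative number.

2939.9

Goods: -977.7 + 3444.4 - 1453.9 = 1012.8
Services: 1702.9 + 923.1 - 613.2 + 411.4 = 2424.2
Primary income: -352.8 - 409.9 + 396.9 - 843.7 + 1087.4 = -122.1
Secondary income: -440.9 - 713.1 + 779.0 = -375.0
Current account = 1012.8 + 2424.2 + (-122.1) + (-375.0) = 2939.9
(Excluded from the current account — financial account: increase in resident deposits held at foreign banks 713.8, acquisition of a foreign subsidiary by a resident firm (outward FDI) 674.8, inward foreign direct investment in the manufacturing sector 1745.4; capital account: capital transfers received from emigrants 181.7, debt forgiveness received from foreign official creditors 235.6.)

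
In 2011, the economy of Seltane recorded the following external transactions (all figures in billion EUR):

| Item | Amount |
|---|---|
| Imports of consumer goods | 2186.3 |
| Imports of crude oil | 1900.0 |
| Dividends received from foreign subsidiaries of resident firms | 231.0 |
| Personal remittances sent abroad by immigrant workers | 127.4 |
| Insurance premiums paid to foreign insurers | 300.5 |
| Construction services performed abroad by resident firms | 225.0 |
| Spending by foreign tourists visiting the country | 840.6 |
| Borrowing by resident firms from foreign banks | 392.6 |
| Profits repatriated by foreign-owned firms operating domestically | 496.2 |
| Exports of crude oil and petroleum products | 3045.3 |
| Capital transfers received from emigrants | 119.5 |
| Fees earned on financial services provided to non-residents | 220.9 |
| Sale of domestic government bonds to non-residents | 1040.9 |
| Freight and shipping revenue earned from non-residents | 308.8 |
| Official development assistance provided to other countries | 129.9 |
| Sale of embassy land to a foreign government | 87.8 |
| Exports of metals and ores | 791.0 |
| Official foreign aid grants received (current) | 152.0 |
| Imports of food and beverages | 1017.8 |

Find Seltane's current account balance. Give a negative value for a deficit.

Goods: -2186.3 - 1900.0 - 1017.8 + 3045.3 + 791.0 = -1267.8
Services: 225.0 + 220.9 + 308.8 + 840.6 - 300.5 = 1294.8
Primary income: -496.2 + 231.0 = -265.2
Secondary income: 152.0 - 129.9 - 127.4 = -105.3
Current account = (-1267.8) + 1294.8 + (-265.2) + (-105.3) = -343.5
(Excluded from the current account — financial account: borrowing by resident firms from foreign banks 392.6, sale of domestic government bonds to non-residents 1040.9; capital account: capital transfers received from emigrants 119.5, sale of embassy land to a foreign government 87.8.)

-343.5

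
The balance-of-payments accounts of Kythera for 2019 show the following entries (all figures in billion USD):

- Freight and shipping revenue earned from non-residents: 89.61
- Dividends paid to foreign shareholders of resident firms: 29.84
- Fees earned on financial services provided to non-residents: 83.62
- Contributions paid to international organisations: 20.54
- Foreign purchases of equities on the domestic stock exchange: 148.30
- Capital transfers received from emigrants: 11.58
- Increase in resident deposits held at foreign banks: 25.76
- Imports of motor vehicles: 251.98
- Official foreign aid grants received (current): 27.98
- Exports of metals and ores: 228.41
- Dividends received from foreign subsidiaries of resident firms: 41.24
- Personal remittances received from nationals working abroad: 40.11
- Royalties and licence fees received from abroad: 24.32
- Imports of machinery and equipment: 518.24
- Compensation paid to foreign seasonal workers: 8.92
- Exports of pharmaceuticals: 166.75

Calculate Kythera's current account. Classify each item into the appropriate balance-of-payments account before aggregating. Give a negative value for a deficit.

Goods: -518.24 - 251.98 + 166.75 + 228.41 = -375.06
Services: 83.62 + 89.61 + 24.32 = 197.55
Primary income: -8.92 - 29.84 + 41.24 = 2.48
Secondary income: 27.98 - 20.54 + 40.11 = 47.55
Current account = (-375.06) + 197.55 + 2.48 + 47.55 = -127.48
(Excluded from the current account — financial account: foreign purchases of equities on the domestic stock exchange 148.30, increase in resident deposits held at foreign banks 25.76; capital account: capital transfers received from emigrants 11.58.)

-127.48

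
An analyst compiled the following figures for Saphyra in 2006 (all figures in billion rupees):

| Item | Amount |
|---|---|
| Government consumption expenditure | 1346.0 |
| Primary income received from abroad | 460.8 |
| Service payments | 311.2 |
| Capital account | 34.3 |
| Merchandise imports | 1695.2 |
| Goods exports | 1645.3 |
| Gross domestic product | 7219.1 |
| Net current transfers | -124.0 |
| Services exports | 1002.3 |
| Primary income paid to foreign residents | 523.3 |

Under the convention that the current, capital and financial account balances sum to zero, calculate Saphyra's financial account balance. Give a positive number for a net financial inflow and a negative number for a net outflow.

Goods balance = 1645.3 - 1695.2 = -49.9
Services balance = 1002.3 - 311.2 = 691.1
Trade balance (goods + services) = -49.9 + 691.1 = 641.2
Net primary income = 460.8 - 523.3 = -62.5
Net secondary income = -124.0
Current account = 641.2 + (-62.5) + (-124.0) = 454.7
Financial account = -(454.7 + 34.3) = -489.0

-489.0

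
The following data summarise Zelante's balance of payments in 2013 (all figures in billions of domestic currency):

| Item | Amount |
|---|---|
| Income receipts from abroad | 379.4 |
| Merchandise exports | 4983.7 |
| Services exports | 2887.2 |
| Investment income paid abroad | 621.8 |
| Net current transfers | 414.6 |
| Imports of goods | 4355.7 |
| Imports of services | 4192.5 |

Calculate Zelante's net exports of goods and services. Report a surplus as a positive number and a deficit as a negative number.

-677.3

Goods balance = 4983.7 - 4355.7 = 628.0
Services balance = 2887.2 - 4192.5 = -1305.3
Trade balance (goods + services) = 628.0 + (-1305.3) = -677.3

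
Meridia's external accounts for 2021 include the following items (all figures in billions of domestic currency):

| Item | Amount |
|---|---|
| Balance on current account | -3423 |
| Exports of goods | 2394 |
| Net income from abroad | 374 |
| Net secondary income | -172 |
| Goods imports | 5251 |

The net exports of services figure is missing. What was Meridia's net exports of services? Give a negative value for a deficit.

-768

Current account = goods balance + services balance + net primary income + net secondary income
Sum of the known components = -2655
Net exports of services = CA - (known components) = -3423 - (-2655) = -768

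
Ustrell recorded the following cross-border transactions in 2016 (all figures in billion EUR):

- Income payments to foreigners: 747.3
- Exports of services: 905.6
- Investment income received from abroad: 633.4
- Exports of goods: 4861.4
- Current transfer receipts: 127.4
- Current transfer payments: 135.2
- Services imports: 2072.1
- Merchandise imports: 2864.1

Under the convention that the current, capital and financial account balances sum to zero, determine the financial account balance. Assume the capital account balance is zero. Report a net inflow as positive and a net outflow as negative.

Goods balance = 4861.4 - 2864.1 = 1997.3
Services balance = 905.6 - 2072.1 = -1166.5
Trade balance (goods + services) = 1997.3 + (-1166.5) = 830.8
Net primary income = 633.4 - 747.3 = -113.9
Net secondary income = 127.4 - 135.2 = -7.8
Current account = 830.8 + (-113.9) + (-7.8) = 709.1
Financial account = -(709.1) = -709.1

-709.1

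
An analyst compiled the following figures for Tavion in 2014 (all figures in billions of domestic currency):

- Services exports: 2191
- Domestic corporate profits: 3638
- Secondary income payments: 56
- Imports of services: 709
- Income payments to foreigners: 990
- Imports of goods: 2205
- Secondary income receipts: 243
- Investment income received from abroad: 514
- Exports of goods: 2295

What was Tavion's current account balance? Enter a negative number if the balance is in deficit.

Goods balance = 2295 - 2205 = 90
Services balance = 2191 - 709 = 1482
Trade balance (goods + services) = 90 + 1482 = 1572
Net primary income = 514 - 990 = -476
Net secondary income = 243 - 56 = 187
Current account = 1572 + (-476) + 187 = 1283

1283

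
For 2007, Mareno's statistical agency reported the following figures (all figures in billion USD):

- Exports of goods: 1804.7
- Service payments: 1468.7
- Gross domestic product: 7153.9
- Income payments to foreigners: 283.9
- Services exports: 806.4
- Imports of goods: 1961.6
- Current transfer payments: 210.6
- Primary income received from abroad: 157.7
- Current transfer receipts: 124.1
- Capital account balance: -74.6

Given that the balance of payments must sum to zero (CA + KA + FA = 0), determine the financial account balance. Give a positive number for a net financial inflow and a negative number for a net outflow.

Goods balance = 1804.7 - 1961.6 = -156.9
Services balance = 806.4 - 1468.7 = -662.3
Trade balance (goods + services) = -156.9 + (-662.3) = -819.2
Net primary income = 157.7 - 283.9 = -126.2
Net secondary income = 124.1 - 210.6 = -86.5
Current account = -819.2 + (-126.2) + (-86.5) = -1031.9
Financial account = -(-1031.9 + (-74.6)) = 1106.5

1106.5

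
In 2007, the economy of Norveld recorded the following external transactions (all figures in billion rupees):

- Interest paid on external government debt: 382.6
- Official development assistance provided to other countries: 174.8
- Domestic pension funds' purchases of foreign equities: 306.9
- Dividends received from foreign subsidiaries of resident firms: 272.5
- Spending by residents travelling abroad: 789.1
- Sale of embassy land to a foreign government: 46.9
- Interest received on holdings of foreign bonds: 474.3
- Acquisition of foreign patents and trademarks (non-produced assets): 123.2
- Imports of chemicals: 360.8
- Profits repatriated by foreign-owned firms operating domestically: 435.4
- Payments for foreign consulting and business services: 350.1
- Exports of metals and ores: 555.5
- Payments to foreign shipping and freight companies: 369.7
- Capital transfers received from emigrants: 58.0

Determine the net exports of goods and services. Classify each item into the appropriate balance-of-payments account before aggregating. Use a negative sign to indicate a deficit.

Goods: 555.5 - 360.8 = 194.7
Services: -789.1 - 350.1 - 369.7 = -1508.9
Trade balance = 194.7 + (-1508.9) = -1314.2
(Excluded from the trade balance — primary income: interest paid on external government debt 382.6, dividends received from foreign subsidiaries of resident firms 272.5, interest received on holdings of foreign bonds 474.3, profits repatriated by foreign-owned firms operating domestically 435.4; secondary income: official development assistance provided to other countries 174.8; financial account: domestic pension funds' purchases of foreign equities 306.9; capital account: sale of embassy land to a foreign government 46.9, acquisition of foreign patents and trademarks (non-produced assets) 123.2, capital transfers received from emigrants 58.0.)

-1314.2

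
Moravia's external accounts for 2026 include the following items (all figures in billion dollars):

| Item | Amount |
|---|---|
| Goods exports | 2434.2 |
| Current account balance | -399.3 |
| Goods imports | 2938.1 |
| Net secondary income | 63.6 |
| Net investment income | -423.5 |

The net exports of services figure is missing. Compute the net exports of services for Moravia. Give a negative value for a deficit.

464.5

Current account = goods balance + services balance + net primary income + net secondary income
Sum of the known components = -863.8
Net exports of services = CA - (known components) = -399.3 - (-863.8) = 464.5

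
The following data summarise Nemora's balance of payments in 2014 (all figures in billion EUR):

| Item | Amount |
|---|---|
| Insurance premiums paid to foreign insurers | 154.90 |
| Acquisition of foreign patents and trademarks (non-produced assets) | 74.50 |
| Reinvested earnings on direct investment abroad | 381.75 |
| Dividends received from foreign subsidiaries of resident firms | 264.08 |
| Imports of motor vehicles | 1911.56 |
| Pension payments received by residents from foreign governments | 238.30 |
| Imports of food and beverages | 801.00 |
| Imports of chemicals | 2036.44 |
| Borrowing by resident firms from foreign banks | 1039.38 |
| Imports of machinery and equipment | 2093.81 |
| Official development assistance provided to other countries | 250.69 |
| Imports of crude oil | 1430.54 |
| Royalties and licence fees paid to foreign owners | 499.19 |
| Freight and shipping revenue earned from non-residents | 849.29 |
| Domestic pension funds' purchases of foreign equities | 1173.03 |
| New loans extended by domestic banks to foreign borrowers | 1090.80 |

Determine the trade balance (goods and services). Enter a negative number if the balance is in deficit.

Goods: -2093.81 - 1911.56 - 801.00 - 1430.54 - 2036.44 = -8273.35
Services: -154.90 - 499.19 + 849.29 = 195.20
Trade balance = -8273.35 + 195.20 = -8078.15
(Excluded from the trade balance — capital account: acquisition of foreign patents and trademarks (non-produced assets) 74.50; primary income: reinvested earnings on direct investment abroad 381.75, dividends received from foreign subsidiaries of resident firms 264.08; secondary income: pension payments received by residents from foreign governments 238.30, official development assistance provided to other countries 250.69; financial account: borrowing by resident firms from foreign banks 1039.38, domestic pension funds' purchases of foreign equities 1173.03, new loans extended by domestic banks to foreign borrowers 1090.80.)

-8078.15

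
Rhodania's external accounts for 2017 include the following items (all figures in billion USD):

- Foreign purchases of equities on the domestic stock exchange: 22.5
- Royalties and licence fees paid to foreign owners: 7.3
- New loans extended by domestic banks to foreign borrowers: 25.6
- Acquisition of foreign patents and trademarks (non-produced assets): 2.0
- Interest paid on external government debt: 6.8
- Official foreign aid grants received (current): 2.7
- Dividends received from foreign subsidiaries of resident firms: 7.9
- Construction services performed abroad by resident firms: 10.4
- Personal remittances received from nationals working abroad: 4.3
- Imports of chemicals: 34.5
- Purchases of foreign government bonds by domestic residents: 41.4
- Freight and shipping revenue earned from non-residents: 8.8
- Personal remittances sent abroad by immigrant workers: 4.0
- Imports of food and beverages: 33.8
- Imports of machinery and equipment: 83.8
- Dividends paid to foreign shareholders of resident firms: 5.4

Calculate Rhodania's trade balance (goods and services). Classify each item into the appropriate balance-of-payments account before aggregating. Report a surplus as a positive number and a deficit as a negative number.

Goods: -34.5 - 83.8 - 33.8 = -152.1
Services: 10.4 - 7.3 + 8.8 = 11.9
Trade balance = -152.1 + 11.9 = -140.2
(Excluded from the trade balance — financial account: foreign purchases of equities on the domestic stock exchange 22.5, new loans extended by domestic banks to foreign borrowers 25.6, purchases of foreign government bonds by domestic residents 41.4; capital account: acquisition of foreign patents and trademarks (non-produced assets) 2.0; primary income: interest paid on external government debt 6.8, dividends received from foreign subsidiaries of resident firms 7.9, dividends paid to foreign shareholders of resident firms 5.4; secondary income: official foreign aid grants received (current) 2.7, personal remittances received from nationals working abroad 4.3, personal remittances sent abroad by immigrant workers 4.0.)

-140.2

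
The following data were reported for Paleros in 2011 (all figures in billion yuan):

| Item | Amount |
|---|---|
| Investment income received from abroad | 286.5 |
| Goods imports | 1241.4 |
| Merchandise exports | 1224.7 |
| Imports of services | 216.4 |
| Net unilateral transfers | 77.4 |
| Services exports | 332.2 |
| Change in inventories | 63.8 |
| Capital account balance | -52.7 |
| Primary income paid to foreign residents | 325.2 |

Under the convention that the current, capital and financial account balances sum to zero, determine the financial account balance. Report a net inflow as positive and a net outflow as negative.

Goods balance = 1224.7 - 1241.4 = -16.7
Services balance = 332.2 - 216.4 = 115.8
Trade balance (goods + services) = -16.7 + 115.8 = 99.1
Net primary income = 286.5 - 325.2 = -38.7
Net secondary income = 77.4
Current account = 99.1 + (-38.7) + 77.4 = 137.8
Financial account = -(137.8 + (-52.7)) = -85.1

-85.1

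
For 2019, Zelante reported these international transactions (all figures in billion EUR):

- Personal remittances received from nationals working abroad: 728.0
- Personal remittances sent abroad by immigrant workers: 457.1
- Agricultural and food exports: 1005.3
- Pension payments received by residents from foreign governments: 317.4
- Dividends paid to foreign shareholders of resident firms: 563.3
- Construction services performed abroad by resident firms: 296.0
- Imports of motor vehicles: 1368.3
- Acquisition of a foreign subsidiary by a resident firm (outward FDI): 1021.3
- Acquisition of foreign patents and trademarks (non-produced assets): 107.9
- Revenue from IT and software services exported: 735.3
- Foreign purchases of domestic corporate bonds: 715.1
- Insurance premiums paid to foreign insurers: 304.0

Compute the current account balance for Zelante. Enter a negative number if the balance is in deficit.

Goods: 1005.3 - 1368.3 = -363.0
Services: 296.0 - 304.0 + 735.3 = 727.3
Primary income: -563.3
Secondary income: -457.1 + 317.4 + 728.0 = 588.3
Current account = (-363.0) + 727.3 + (-563.3) + 588.3 = 389.3
(Excluded from the current account — financial account: acquisition of a foreign subsidiary by a resident firm (outward FDI) 1021.3, foreign purchases of domestic corporate bonds 715.1; capital account: acquisition of foreign patents and trademarks (non-produced assets) 107.9.)

389.3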